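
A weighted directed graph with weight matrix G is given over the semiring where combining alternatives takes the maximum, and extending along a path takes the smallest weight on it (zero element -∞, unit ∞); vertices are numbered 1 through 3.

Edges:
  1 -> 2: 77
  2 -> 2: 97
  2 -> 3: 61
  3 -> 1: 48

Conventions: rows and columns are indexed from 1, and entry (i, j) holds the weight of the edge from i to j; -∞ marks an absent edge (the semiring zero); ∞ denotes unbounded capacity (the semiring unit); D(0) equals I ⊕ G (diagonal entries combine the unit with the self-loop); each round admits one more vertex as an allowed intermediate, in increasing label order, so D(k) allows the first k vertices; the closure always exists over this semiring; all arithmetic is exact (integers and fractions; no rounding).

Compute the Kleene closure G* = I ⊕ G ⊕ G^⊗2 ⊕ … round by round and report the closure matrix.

D(0):
  [∞, 77, -∞]
  [-∞, ∞, 61]
  [48, -∞, ∞]
D(1):
  [∞, 77, -∞]
  [-∞, ∞, 61]
  [48, 48, ∞]
D(2):
  [∞, 77, 61]
  [-∞, ∞, 61]
  [48, 48, ∞]
D(3):
  [∞, 77, 61]
  [48, ∞, 61]
  [48, 48, ∞]
Answer: G* = [[∞, 77, 61], [48, ∞, 61], [48, 48, ∞]]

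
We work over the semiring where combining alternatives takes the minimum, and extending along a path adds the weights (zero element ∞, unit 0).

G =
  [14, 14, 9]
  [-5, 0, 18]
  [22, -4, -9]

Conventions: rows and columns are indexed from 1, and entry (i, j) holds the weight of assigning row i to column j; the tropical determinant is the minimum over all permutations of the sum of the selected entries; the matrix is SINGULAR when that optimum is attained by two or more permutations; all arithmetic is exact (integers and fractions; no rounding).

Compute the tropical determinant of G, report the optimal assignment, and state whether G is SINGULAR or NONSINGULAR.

σ = (1, 2, 3): 14 + 0 + (-9) = 5
σ = (1, 3, 2): 14 + 18 + (-4) = 28
σ = (2, 1, 3): 14 + (-5) + (-9) = 0
σ = (2, 3, 1): 14 + 18 + 22 = 54
σ = (3, 1, 2): 9 + (-5) + (-4) = 0
σ = (3, 2, 1): 9 + 0 + 22 = 31
Optimal value attained by: σ = (2, 1, 3).
Answer: det⊕(G) = 0; verdict: SINGULAR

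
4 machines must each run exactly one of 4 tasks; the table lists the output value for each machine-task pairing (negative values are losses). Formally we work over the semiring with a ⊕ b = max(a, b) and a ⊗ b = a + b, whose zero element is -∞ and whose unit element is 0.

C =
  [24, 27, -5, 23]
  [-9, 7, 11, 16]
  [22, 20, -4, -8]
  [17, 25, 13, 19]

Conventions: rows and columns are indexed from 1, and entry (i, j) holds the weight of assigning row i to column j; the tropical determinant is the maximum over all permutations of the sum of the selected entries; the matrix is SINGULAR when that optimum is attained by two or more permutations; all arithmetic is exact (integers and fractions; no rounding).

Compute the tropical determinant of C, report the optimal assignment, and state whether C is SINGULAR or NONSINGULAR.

σ = (1, 2, 3, 4): 24 + 7 + (-4) + 19 = 46
σ = (1, 2, 4, 3): 24 + 7 + (-8) + 13 = 36
σ = (1, 3, 2, 4): 24 + 11 + 20 + 19 = 74
σ = (1, 3, 4, 2): 24 + 11 + (-8) + 25 = 52
σ = (1, 4, 2, 3): 24 + 16 + 20 + 13 = 73
σ = (1, 4, 3, 2): 24 + 16 + (-4) + 25 = 61
σ = (2, 1, 3, 4): 27 + (-9) + (-4) + 19 = 33
σ = (2, 1, 4, 3): 27 + (-9) + (-8) + 13 = 23
σ = (2, 3, 1, 4): 27 + 11 + 22 + 19 = 79
σ = (2, 3, 4, 1): 27 + 11 + (-8) + 17 = 47
σ = (2, 4, 1, 3): 27 + 16 + 22 + 13 = 78
σ = (2, 4, 3, 1): 27 + 16 + (-4) + 17 = 56
σ = (3, 1, 2, 4): (-5) + (-9) + 20 + 19 = 25
σ = (3, 1, 4, 2): (-5) + (-9) + (-8) + 25 = 3
σ = (3, 2, 1, 4): (-5) + 7 + 22 + 19 = 43
σ = (3, 2, 4, 1): (-5) + 7 + (-8) + 17 = 11
σ = (3, 4, 1, 2): (-5) + 16 + 22 + 25 = 58
σ = (3, 4, 2, 1): (-5) + 16 + 20 + 17 = 48
σ = (4, 1, 2, 3): 23 + (-9) + 20 + 13 = 47
σ = (4, 1, 3, 2): 23 + (-9) + (-4) + 25 = 35
σ = (4, 2, 1, 3): 23 + 7 + 22 + 13 = 65
σ = (4, 2, 3, 1): 23 + 7 + (-4) + 17 = 43
σ = (4, 3, 1, 2): 23 + 11 + 22 + 25 = 81
σ = (4, 3, 2, 1): 23 + 11 + 20 + 17 = 71
Optimal value attained by: σ = (4, 3, 1, 2).
Answer: det⊕(C) = 81; verdict: NONSINGULAR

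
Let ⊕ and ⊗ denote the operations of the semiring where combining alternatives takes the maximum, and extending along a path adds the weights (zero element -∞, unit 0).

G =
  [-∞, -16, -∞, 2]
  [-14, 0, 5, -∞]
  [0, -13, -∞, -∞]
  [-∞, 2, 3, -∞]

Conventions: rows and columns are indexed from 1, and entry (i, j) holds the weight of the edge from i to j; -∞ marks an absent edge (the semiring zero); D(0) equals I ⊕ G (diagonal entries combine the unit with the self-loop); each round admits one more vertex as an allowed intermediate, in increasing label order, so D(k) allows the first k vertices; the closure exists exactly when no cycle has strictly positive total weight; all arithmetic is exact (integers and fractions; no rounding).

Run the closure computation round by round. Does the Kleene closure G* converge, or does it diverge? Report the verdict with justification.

D(0):
  [0, -16, -∞, 2]
  [-14, 0, 5, -∞]
  [0, -13, 0, -∞]
  [-∞, 2, 3, 0]
D(1):
  [0, -16, -∞, 2]
  [-14, 0, 5, -12]
  [0, -13, 0, 2]
  [-∞, 2, 3, 0]
D(2):
  [0, -16, -11, 2]
  [-14, 0, 5, -12]
  [0, -13, 0, 2]
  [-12, 2, 7, 0]
Detection: at round 3, diagonal entry (4, 4) turns strictly positive.
Key observation: the cycle 4->2->3->1->4 has total weight 2 + 5 + 0 + 2, which is strictly positive.
Answer: DIVERGES — positive cycle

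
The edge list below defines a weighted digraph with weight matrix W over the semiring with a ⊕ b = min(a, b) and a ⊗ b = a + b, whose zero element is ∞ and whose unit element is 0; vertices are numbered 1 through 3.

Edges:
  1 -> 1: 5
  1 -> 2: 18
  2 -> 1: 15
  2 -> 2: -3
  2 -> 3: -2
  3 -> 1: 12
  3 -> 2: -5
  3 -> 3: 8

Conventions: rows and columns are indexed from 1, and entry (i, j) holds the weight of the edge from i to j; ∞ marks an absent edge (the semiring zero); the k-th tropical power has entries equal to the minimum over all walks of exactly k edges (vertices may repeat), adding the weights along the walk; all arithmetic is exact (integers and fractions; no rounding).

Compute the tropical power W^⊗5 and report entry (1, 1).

W^⊗2:
  [10, 15, 16]
  [10, -7, -5]
  [10, -8, -7]
W^⊗3:
  [15, 11, 13]
  [7, -10, -9]
  [5, -12, -10]
W^⊗4:
  [20, 8, 9]
  [3, -14, -12]
  [2, -15, -14]
W^⊗5:
  [21, 4, 6]
  [0, -17, -16]
  [-2, -19, -17]
Key observation: the optimum is the walk 1->2->3->2->3->1, with weight 18 + (-2) + (-5) + (-2) + 12 = 21.
Optimal value attained by: walk 1->2->3->2->3->1.
Answer: (W^⊗5)[1][1] = 21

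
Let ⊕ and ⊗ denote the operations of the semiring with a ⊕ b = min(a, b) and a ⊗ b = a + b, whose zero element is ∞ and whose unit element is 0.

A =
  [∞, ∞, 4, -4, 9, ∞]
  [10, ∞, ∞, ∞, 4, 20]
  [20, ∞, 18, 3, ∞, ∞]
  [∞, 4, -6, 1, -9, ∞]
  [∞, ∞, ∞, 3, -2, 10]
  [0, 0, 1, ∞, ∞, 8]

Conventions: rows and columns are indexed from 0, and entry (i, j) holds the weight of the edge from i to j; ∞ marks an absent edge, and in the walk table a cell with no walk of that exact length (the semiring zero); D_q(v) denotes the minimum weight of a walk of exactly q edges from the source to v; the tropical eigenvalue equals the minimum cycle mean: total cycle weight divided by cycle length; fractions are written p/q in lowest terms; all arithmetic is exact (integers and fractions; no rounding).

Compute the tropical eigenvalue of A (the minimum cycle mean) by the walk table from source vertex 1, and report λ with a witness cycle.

q=0: [∞, 0, ∞, ∞, ∞, ∞]
q=1: [10, ∞, ∞, ∞, 4, 20]
q=2: [20, 20, 14, 6, 2, 14]
q=3: [14, 10, 0, 5, -3, 12]
q=4: [12, 9, -1, 0, -5, 7]
q=5: [7, 4, -6, -2, -9, 5]
q=6: [5, 2, -8, -6, -11, 1]
Optimal cycle mean attained by: cycle 3->4->3, total (-9) + 3, length 2.
Answer: λ = -3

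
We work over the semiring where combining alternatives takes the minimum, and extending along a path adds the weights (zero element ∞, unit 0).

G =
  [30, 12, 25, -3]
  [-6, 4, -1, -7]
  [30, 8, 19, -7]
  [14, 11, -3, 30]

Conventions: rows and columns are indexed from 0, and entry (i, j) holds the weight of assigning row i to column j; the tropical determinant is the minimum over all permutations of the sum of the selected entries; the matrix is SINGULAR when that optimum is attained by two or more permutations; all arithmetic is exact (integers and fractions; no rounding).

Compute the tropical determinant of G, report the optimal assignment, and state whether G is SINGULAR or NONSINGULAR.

σ = (0, 1, 2, 3): 30 + 4 + 19 + 30 = 83
σ = (0, 1, 3, 2): 30 + 4 + (-7) + (-3) = 24
σ = (0, 2, 1, 3): 30 + (-1) + 8 + 30 = 67
σ = (0, 2, 3, 1): 30 + (-1) + (-7) + 11 = 33
σ = (0, 3, 1, 2): 30 + (-7) + 8 + (-3) = 28
σ = (0, 3, 2, 1): 30 + (-7) + 19 + 11 = 53
σ = (1, 0, 2, 3): 12 + (-6) + 19 + 30 = 55
σ = (1, 0, 3, 2): 12 + (-6) + (-7) + (-3) = -4
σ = (1, 2, 0, 3): 12 + (-1) + 30 + 30 = 71
σ = (1, 2, 3, 0): 12 + (-1) + (-7) + 14 = 18
σ = (1, 3, 0, 2): 12 + (-7) + 30 + (-3) = 32
σ = (1, 3, 2, 0): 12 + (-7) + 19 + 14 = 38
σ = (2, 0, 1, 3): 25 + (-6) + 8 + 30 = 57
σ = (2, 0, 3, 1): 25 + (-6) + (-7) + 11 = 23
σ = (2, 1, 0, 3): 25 + 4 + 30 + 30 = 89
σ = (2, 1, 3, 0): 25 + 4 + (-7) + 14 = 36
σ = (2, 3, 0, 1): 25 + (-7) + 30 + 11 = 59
σ = (2, 3, 1, 0): 25 + (-7) + 8 + 14 = 40
σ = (3, 0, 1, 2): (-3) + (-6) + 8 + (-3) = -4
σ = (3, 0, 2, 1): (-3) + (-6) + 19 + 11 = 21
σ = (3, 1, 0, 2): (-3) + 4 + 30 + (-3) = 28
σ = (3, 1, 2, 0): (-3) + 4 + 19 + 14 = 34
σ = (3, 2, 0, 1): (-3) + (-1) + 30 + 11 = 37
σ = (3, 2, 1, 0): (-3) + (-1) + 8 + 14 = 18
Optimal value attained by: σ = (1, 0, 3, 2).
Answer: det⊕(G) = -4; verdict: SINGULAR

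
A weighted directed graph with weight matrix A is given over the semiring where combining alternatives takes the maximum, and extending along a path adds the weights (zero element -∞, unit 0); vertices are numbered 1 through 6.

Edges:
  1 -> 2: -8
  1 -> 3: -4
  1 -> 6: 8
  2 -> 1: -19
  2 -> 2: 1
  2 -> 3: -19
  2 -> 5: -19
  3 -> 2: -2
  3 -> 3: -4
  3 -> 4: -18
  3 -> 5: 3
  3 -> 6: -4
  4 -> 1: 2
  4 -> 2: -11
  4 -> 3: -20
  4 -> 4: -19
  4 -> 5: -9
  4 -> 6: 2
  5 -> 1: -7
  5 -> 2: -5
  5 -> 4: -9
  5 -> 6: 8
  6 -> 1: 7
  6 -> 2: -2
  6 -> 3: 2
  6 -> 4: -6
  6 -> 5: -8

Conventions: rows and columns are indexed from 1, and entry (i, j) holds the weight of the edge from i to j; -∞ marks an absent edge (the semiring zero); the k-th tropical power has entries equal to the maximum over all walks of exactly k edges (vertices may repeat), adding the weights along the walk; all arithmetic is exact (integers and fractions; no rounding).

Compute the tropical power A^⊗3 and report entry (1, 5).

A^⊗2:
  [15, 6, 10, 2, 0, -8]
  [-18, 2, -18, -28, -16, -11]
  [3, -1, -2, -6, -1, 11]
  [9, 0, 4, -4, -6, 10]
  [15, 6, 10, 2, 0, 1]
  [-4, 0, 3, -16, 5, 15]
A^⊗3:
  [4, 8, 11, -8, 13, 23]
  [-4, 3, -9, -17, -15, -8]
  [18, 9, 13, 5, 3, 11]
  [17, 8, 12, 4, 7, 17]
  [8, 8, 11, -5, 13, 23]
  [22, 13, 17, 9, 7, 13]
Key observation: the optimum is the walk 1->6->3->5, with weight 8 + 2 + 3 = 13.
Optimal value attained by: walk 1->6->3->5.
Answer: (A^⊗3)[1][5] = 13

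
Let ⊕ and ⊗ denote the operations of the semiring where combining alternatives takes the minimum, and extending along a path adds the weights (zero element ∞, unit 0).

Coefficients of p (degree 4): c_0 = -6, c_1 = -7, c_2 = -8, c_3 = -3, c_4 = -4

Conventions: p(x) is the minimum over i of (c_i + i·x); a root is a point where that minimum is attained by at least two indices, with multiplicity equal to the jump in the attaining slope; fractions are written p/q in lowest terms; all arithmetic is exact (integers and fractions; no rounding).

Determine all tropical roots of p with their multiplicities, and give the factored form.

hull edge (i=0, c=-6) to (i=2, c=-8): slope -1, span 2
hull edge (i=2, c=-8) to (i=4, c=-4): slope 2, span 2
Factored form: p(x) = -4 ⊗ (x ⊕ (-2)) ⊗ (x ⊕ (-2)) ⊗ (x ⊕ 1) ⊗ (x ⊕ 1)
Answer: roots = -2 (mult 2), 1 (mult 2)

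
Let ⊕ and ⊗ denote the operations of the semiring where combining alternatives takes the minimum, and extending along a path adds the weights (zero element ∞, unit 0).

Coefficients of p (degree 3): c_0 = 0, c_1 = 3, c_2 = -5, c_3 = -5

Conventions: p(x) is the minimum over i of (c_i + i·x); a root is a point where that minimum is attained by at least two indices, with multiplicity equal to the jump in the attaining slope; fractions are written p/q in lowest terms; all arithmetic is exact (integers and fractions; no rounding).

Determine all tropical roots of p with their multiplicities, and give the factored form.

hull edge (i=0, c=0) to (i=2, c=-5): slope -5/2, span 2
hull edge (i=2, c=-5) to (i=3, c=-5): slope 0, span 1
Factored form: p(x) = -5 ⊗ (x ⊕ 0) ⊗ (x ⊕ 5/2) ⊗ (x ⊕ 5/2)
Answer: roots = 0 (mult 1), 5/2 (mult 2)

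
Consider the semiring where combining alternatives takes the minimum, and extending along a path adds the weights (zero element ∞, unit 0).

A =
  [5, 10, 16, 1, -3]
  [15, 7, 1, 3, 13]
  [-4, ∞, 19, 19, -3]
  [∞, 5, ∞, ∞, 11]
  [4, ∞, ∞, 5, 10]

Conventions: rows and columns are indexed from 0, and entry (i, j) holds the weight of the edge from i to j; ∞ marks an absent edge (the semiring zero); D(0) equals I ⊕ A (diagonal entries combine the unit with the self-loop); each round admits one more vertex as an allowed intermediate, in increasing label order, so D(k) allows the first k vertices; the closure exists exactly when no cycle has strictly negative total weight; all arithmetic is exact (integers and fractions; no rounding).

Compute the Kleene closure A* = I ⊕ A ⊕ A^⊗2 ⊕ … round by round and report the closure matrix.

D(0):
  [0, 10, 16, 1, -3]
  [15, 0, 1, 3, 13]
  [-4, ∞, 0, 19, -3]
  [∞, 5, ∞, 0, 11]
  [4, ∞, ∞, 5, 0]
D(1):
  [0, 10, 16, 1, -3]
  [15, 0, 1, 3, 12]
  [-4, 6, 0, -3, -7]
  [∞, 5, ∞, 0, 11]
  [4, 14, 20, 5, 0]
D(2):
  [0, 10, 11, 1, -3]
  [15, 0, 1, 3, 12]
  [-4, 6, 0, -3, -7]
  [20, 5, 6, 0, 11]
  [4, 14, 15, 5, 0]
D(3):
  [0, 10, 11, 1, -3]
  [-3, 0, 1, -2, -6]
  [-4, 6, 0, -3, -7]
  [2, 5, 6, 0, -1]
  [4, 14, 15, 5, 0]
D(4):
  [0, 6, 7, 1, -3]
  [-3, 0, 1, -2, -6]
  [-4, 2, 0, -3, -7]
  [2, 5, 6, 0, -1]
  [4, 10, 11, 5, 0]
D(5):
  [0, 6, 7, 1, -3]
  [-3, 0, 1, -2, -6]
  [-4, 2, 0, -3, -7]
  [2, 5, 6, 0, -1]
  [4, 10, 11, 5, 0]
Answer: A* = [[0, 6, 7, 1, -3], [-3, 0, 1, -2, -6], [-4, 2, 0, -3, -7], [2, 5, 6, 0, -1], [4, 10, 11, 5, 0]]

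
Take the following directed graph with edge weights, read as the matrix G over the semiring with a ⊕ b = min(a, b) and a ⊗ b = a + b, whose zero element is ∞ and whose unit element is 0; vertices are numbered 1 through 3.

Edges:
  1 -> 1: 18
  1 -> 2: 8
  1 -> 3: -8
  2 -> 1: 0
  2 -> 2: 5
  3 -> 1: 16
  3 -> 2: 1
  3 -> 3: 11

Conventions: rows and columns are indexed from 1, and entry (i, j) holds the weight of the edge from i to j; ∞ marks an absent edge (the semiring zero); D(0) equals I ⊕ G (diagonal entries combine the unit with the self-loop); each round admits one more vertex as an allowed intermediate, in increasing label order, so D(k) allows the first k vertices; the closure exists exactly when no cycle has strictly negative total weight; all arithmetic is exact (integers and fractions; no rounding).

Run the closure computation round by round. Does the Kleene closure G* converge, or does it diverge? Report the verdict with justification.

D(0):
  [0, 8, -8]
  [0, 0, ∞]
  [16, 1, 0]
D(1):
  [0, 8, -8]
  [0, 0, -8]
  [16, 1, 0]
Detection: at round 2, diagonal entry (3, 3) turns strictly negative.
Key observation: the cycle 3->2->1->3 has total weight 1 + 0 + (-8), which is strictly negative.
Answer: DIVERGES — negative cycle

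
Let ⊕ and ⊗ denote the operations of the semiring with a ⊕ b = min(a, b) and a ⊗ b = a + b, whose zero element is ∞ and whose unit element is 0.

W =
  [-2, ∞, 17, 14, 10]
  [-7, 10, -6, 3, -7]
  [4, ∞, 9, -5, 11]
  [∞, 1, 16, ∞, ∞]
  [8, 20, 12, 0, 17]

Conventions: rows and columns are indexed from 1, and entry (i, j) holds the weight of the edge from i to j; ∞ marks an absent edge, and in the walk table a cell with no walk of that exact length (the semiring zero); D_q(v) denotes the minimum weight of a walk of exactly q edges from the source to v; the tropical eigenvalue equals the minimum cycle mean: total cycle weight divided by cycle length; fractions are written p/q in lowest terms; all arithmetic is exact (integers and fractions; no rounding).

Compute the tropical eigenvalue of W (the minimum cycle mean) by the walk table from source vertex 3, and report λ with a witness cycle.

q=0: [∞, ∞, 0, ∞, ∞]
q=1: [4, ∞, 9, -5, 11]
q=2: [2, -4, 11, 4, 14]
q=3: [-11, 5, -10, -1, -11]
q=4: [-13, 0, -1, -15, -2]
q=5: [-15, -14, -6, -6, -7]
Optimal cycle mean attained by: cycle 2->3->4->2, total (-6) + (-5) + 1, length 3.
Answer: λ = -10/3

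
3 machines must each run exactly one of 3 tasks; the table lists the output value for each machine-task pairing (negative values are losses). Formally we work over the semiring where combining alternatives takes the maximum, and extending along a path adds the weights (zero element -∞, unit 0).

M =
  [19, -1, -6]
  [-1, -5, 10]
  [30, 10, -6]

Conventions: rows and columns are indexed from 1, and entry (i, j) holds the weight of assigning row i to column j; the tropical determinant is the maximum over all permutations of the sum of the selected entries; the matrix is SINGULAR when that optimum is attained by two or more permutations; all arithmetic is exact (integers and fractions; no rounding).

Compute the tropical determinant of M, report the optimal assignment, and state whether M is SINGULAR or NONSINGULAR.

σ = (1, 2, 3): 19 + (-5) + (-6) = 8
σ = (1, 3, 2): 19 + 10 + 10 = 39
σ = (2, 1, 3): (-1) + (-1) + (-6) = -8
σ = (2, 3, 1): (-1) + 10 + 30 = 39
σ = (3, 1, 2): (-6) + (-1) + 10 = 3
σ = (3, 2, 1): (-6) + (-5) + 30 = 19
Optimal value attained by: σ = (1, 3, 2).
Answer: det⊕(M) = 39; verdict: SINGULAR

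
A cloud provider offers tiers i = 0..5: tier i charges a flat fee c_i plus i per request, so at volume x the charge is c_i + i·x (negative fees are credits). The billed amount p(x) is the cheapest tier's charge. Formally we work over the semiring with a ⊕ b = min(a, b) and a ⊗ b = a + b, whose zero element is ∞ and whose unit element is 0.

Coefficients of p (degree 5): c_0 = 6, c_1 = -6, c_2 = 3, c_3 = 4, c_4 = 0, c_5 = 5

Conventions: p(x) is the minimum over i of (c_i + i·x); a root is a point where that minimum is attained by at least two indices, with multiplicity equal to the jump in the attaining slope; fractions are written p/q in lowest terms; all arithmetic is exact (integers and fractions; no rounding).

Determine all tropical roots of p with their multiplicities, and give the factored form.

hull edge (i=0, c=6) to (i=1, c=-6): slope -12, span 1
hull edge (i=1, c=-6) to (i=4, c=0): slope 2, span 3
hull edge (i=4, c=0) to (i=5, c=5): slope 5, span 1
Factored form: p(x) = 5 ⊗ (x ⊕ (-5)) ⊗ (x ⊕ (-2)) ⊗ (x ⊕ (-2)) ⊗ (x ⊕ (-2)) ⊗ (x ⊕ 12)
Answer: roots = -5 (mult 1), -2 (mult 3), 12 (mult 1)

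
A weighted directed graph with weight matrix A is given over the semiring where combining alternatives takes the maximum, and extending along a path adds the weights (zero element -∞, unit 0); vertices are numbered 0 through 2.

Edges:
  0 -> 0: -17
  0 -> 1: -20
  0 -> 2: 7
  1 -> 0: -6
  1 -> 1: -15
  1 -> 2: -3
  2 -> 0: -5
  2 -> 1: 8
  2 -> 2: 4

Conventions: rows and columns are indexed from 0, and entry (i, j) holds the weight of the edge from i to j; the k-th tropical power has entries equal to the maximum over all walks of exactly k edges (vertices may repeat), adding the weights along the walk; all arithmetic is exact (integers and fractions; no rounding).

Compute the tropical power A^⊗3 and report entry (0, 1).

A^⊗2:
  [2, 15, 11]
  [-8, 5, 1]
  [2, 12, 8]
A^⊗3:
  [9, 19, 15]
  [-1, 9, 5]
  [6, 16, 12]
Key observation: the optimum is the walk 0->2->2->1, with weight 7 + 4 + 8 = 19.
Optimal value attained by: walk 0->2->2->1.
Answer: (A^⊗3)[0][1] = 19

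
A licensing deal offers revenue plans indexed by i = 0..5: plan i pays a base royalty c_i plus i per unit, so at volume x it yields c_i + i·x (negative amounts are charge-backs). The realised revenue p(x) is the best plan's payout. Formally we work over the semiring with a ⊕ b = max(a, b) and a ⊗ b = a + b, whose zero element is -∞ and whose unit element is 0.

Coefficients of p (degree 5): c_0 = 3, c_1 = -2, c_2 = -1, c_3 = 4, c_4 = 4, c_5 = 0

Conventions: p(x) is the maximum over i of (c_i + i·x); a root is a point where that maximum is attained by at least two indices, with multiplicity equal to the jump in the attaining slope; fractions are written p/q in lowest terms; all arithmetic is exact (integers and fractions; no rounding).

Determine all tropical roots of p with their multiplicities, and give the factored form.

hull edge (i=0, c=3) to (i=3, c=4): slope 1/3, span 3
hull edge (i=3, c=4) to (i=4, c=4): slope 0, span 1
hull edge (i=4, c=4) to (i=5, c=0): slope -4, span 1
Factored form: p(x) = 0 ⊗ (x ⊕ (-1/3)) ⊗ (x ⊕ (-1/3)) ⊗ (x ⊕ (-1/3)) ⊗ (x ⊕ 0) ⊗ (x ⊕ 4)
Answer: roots = -1/3 (mult 3), 0 (mult 1), 4 (mult 1)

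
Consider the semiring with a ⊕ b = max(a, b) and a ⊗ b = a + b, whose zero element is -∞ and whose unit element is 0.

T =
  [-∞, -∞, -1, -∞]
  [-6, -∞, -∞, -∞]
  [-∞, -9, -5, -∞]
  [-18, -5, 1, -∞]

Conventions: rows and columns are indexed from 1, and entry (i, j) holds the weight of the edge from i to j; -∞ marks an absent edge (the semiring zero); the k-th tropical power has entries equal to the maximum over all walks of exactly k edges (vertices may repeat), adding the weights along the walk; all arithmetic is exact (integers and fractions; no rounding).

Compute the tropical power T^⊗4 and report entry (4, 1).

T^⊗2:
  [-∞, -10, -6, -∞]
  [-∞, -∞, -7, -∞]
  [-15, -14, -10, -∞]
  [-11, -8, -4, -∞]
T^⊗3:
  [-16, -15, -11, -∞]
  [-∞, -16, -12, -∞]
  [-20, -19, -15, -∞]
  [-14, -13, -9, -∞]
T^⊗4:
  [-21, -20, -16, -∞]
  [-22, -21, -17, -∞]
  [-25, -24, -20, -∞]
  [-19, -18, -14, -∞]
Key observation: the optimum is the walk 4->3->3->2->1, with weight 1 + (-5) + (-9) + (-6) = -19.
Optimal value attained by: walk 4->3->3->2->1.
Answer: (T^⊗4)[4][1] = -19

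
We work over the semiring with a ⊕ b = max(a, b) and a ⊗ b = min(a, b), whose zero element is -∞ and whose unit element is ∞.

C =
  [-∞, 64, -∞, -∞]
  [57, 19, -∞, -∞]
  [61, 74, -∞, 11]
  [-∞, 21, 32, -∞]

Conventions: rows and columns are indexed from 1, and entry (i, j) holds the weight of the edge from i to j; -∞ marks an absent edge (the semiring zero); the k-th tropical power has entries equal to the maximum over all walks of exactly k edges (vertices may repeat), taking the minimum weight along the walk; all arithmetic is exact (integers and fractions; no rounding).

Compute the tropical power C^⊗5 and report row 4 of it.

C^⊗2:
  [57, 19, -∞, -∞]
  [19, 57, -∞, -∞]
  [57, 61, 11, -∞]
  [32, 32, -∞, 11]
C^⊗3:
  [19, 57, -∞, -∞]
  [57, 19, -∞, -∞]
  [57, 57, -∞, 11]
  [32, 32, 11, -∞]
C^⊗4:
  [57, 19, -∞, -∞]
  [19, 57, -∞, -∞]
  [57, 57, 11, -∞]
  [32, 32, -∞, 11]
C^⊗5:
  [19, 57, -∞, -∞]
  [57, 19, -∞, -∞]
  [57, 57, -∞, 11]
  [32, 32, 11, -∞]
Answer: row 4 of C^⊗5 = [32, 32, 11, -∞]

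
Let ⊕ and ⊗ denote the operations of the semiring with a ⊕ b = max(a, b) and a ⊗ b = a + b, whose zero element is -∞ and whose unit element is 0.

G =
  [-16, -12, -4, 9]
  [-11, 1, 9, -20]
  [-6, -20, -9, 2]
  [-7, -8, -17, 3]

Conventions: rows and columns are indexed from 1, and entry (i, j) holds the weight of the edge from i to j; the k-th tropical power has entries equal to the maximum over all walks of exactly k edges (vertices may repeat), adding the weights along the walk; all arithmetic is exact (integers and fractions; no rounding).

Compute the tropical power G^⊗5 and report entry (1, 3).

G^⊗2:
  [2, 1, -3, 12]
  [3, 2, 10, 11]
  [-5, -6, -10, 5]
  [-4, -5, 1, 6]
G^⊗3:
  [5, 4, 10, 15]
  [4, 3, 11, 14]
  [-2, -3, 3, 8]
  [-1, -2, 4, 9]
G^⊗4:
  [8, 7, 13, 18]
  [7, 6, 12, 17]
  [1, 0, 6, 11]
  [2, 1, 7, 12]
G^⊗5:
  [11, 10, 16, 21]
  [10, 9, 15, 20]
  [4, 3, 9, 14]
  [5, 4, 10, 15]
Key observation: the optimum is the walk 1->4->4->4->2->3, with weight 9 + 3 + 3 + (-8) + 9 = 16.
Optimal value attained by: walk 1->4->4->4->2->3.
Answer: (G^⊗5)[1][3] = 16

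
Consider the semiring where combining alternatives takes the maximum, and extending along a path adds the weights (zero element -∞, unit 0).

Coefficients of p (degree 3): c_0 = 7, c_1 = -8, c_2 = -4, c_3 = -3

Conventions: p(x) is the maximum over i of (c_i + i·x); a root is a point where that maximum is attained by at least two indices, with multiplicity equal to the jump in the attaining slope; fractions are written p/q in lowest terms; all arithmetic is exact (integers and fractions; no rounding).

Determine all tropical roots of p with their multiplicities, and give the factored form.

hull edge (i=0, c=7) to (i=3, c=-3): slope -10/3, span 3
Factored form: p(x) = -3 ⊗ (x ⊕ 10/3) ⊗ (x ⊕ 10/3) ⊗ (x ⊕ 10/3)
Answer: roots = 10/3 (mult 3)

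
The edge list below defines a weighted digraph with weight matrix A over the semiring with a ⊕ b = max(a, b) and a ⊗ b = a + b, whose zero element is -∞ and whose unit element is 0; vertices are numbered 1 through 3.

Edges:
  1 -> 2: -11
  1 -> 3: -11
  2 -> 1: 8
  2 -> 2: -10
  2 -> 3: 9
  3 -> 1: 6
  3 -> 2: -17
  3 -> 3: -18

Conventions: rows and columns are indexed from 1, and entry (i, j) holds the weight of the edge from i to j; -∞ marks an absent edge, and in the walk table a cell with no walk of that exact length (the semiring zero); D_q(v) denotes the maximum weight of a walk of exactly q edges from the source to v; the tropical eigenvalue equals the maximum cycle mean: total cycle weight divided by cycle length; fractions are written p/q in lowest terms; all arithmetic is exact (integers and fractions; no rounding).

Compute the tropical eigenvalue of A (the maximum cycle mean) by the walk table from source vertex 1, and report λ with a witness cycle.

q=0: [0, -∞, -∞]
q=1: [-∞, -11, -11]
q=2: [-3, -21, -2]
q=3: [4, -14, -12]
Optimal cycle mean attained by: cycle 1->2->3->1, total (-11) + 9 + 6, length 3.
Answer: λ = 4/3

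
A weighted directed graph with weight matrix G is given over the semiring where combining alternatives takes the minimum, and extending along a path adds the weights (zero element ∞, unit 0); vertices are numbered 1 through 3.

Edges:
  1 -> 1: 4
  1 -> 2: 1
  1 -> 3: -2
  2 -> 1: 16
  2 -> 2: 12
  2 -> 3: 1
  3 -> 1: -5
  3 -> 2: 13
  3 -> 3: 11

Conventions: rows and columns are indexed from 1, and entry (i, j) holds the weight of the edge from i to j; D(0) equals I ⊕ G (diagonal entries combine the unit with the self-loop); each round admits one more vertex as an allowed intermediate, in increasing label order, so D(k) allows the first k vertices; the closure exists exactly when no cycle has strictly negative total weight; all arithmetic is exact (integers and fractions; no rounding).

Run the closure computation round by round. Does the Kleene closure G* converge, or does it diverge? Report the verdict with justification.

D(0):
  [0, 1, -2]
  [16, 0, 1]
  [-5, 13, 0]
Detection: at round 1, diagonal entry (3, 3) turns strictly negative.
Key observation: the cycle 3->1->3 has total weight (-5) + (-2), which is strictly negative.
Answer: DIVERGES — negative cycle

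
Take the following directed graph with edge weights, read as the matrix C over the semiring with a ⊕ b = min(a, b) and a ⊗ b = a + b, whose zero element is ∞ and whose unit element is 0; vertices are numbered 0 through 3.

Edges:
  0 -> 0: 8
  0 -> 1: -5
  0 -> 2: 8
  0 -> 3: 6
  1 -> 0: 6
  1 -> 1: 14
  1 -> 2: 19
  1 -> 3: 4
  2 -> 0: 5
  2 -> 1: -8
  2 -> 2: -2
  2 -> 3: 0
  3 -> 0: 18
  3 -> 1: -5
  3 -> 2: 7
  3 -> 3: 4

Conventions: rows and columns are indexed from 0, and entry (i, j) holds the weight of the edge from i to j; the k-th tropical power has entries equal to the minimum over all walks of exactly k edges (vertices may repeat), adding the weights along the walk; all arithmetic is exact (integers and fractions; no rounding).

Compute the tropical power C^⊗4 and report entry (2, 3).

C^⊗2:
  [1, 0, 6, -1]
  [14, -1, 11, 8]
  [-2, -10, -4, -4]
  [1, -1, 5, -1]
C^⊗3:
  [6, -6, 4, 3]
  [5, 3, 9, 3]
  [-4, -12, -6, -6]
  [5, -6, 3, 3]
C^⊗4:
  [0, -4, 2, -2]
  [9, -2, 7, 7]
  [-6, -14, -8, -8]
  [0, -5, 1, -2]
Key observation: the optimum is the walk 2->2->2->1->3, with weight (-2) + (-2) + (-8) + 4 = -8.
Optimal value attained by: walk 2->2->2->1->3.
Answer: (C^⊗4)[2][3] = -8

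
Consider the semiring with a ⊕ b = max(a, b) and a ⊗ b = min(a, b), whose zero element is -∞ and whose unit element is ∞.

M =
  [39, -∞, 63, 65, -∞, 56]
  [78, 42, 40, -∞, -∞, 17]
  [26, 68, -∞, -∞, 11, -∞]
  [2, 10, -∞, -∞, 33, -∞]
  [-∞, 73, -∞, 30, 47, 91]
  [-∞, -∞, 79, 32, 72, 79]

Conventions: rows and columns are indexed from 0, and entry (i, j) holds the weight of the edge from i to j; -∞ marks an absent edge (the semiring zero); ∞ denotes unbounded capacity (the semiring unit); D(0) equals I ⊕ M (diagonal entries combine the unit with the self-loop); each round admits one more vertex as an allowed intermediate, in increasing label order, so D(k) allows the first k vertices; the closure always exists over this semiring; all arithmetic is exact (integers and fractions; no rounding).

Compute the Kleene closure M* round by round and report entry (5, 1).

D(0):
  [∞, -∞, 63, 65, -∞, 56]
  [78, ∞, 40, -∞, -∞, 17]
  [26, 68, ∞, -∞, 11, -∞]
  [2, 10, -∞, ∞, 33, -∞]
  [-∞, 73, -∞, 30, ∞, 91]
  [-∞, -∞, 79, 32, 72, ∞]
D(1):
  [∞, -∞, 63, 65, -∞, 56]
  [78, ∞, 63, 65, -∞, 56]
  [26, 68, ∞, 26, 11, 26]
  [2, 10, 2, ∞, 33, 2]
  [-∞, 73, -∞, 30, ∞, 91]
  [-∞, -∞, 79, 32, 72, ∞]
D(2):
  [∞, -∞, 63, 65, -∞, 56]
  [78, ∞, 63, 65, -∞, 56]
  [68, 68, ∞, 65, 11, 56]
  [10, 10, 10, ∞, 33, 10]
  [73, 73, 63, 65, ∞, 91]
  [-∞, -∞, 79, 32, 72, ∞]
D(3):
  [∞, 63, 63, 65, 11, 56]
  [78, ∞, 63, 65, 11, 56]
  [68, 68, ∞, 65, 11, 56]
  [10, 10, 10, ∞, 33, 10]
  [73, 73, 63, 65, ∞, 91]
  [68, 68, 79, 65, 72, ∞]
D(4):
  [∞, 63, 63, 65, 33, 56]
  [78, ∞, 63, 65, 33, 56]
  [68, 68, ∞, 65, 33, 56]
  [10, 10, 10, ∞, 33, 10]
  [73, 73, 63, 65, ∞, 91]
  [68, 68, 79, 65, 72, ∞]
D(5):
  [∞, 63, 63, 65, 33, 56]
  [78, ∞, 63, 65, 33, 56]
  [68, 68, ∞, 65, 33, 56]
  [33, 33, 33, ∞, 33, 33]
  [73, 73, 63, 65, ∞, 91]
  [72, 72, 79, 65, 72, ∞]
D(6):
  [∞, 63, 63, 65, 56, 56]
  [78, ∞, 63, 65, 56, 56]
  [68, 68, ∞, 65, 56, 56]
  [33, 33, 33, ∞, 33, 33]
  [73, 73, 79, 65, ∞, 91]
  [72, 72, 79, 65, 72, ∞]
Answer: M*[5][1] = 72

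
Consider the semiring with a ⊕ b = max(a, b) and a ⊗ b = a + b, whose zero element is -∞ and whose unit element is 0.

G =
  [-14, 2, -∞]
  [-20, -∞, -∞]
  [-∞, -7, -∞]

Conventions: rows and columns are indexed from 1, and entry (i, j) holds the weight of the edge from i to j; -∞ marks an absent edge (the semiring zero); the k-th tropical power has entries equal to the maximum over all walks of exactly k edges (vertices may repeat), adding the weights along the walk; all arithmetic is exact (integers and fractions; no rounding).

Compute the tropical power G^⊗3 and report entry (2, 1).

G^⊗2:
  [-18, -12, -∞]
  [-34, -18, -∞]
  [-27, -∞, -∞]
G^⊗3:
  [-32, -16, -∞]
  [-38, -32, -∞]
  [-41, -25, -∞]
Key observation: the optimum is the walk 2->1->2->1, with weight (-20) + 2 + (-20) = -38.
Optimal value attained by: walk 2->1->2->1.
Answer: (G^⊗3)[2][1] = -38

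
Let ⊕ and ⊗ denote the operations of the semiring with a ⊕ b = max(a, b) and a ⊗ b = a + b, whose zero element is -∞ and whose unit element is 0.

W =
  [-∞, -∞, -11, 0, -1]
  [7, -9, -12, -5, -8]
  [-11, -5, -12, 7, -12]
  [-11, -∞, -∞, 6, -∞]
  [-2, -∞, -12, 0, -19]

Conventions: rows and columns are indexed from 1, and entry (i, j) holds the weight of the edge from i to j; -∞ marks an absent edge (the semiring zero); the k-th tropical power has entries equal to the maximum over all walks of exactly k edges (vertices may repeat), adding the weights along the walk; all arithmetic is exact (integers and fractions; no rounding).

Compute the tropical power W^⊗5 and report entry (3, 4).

W^⊗2:
  [-3, -16, -13, 6, -20]
  [-2, -17, -4, 7, 6]
  [2, -14, -17, 13, -12]
  [-5, -∞, -22, 12, -12]
  [-11, -17, -13, 6, -3]
W^⊗3:
  [-5, -18, -14, 12, -4]
  [4, -9, -6, 13, -3]
  [2, -22, -9, 19, 1]
  [1, -27, -16, 18, -6]
  [-5, -18, -15, 12, -12]
W^⊗4:
  [1, -19, -16, 18, -6]
  [2, -11, -7, 19, 3]
  [8, -14, -9, 25, 1]
  [7, -21, -10, 24, 0]
  [1, -20, -16, 18, -6]
W^⊗5:
  [7, -21, -10, 24, 0]
  [8, -12, -9, 25, 1]
  [14, -14, -3, 31, 7]
  [13, -15, -4, 30, 6]
  [7, -21, -10, 24, 0]
Key observation: the optimum is the walk 3->4->4->4->4->4, with weight 7 + 6 + 6 + 6 + 6 = 31.
Optimal value attained by: walk 3->4->4->4->4->4.
Answer: (W^⊗5)[3][4] = 31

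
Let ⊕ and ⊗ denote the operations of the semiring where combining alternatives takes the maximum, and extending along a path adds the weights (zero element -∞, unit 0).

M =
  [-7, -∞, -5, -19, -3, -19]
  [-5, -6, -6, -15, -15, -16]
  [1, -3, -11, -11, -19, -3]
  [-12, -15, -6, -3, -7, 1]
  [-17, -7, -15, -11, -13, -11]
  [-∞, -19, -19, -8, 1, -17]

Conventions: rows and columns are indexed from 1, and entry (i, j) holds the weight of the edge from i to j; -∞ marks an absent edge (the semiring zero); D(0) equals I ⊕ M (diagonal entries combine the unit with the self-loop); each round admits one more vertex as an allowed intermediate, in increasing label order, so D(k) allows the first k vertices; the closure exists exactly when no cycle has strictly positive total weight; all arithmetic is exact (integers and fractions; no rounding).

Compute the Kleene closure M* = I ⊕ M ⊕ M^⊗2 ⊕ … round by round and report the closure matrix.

D(0):
  [0, -∞, -5, -19, -3, -19]
  [-5, 0, -6, -15, -15, -16]
  [1, -3, 0, -11, -19, -3]
  [-12, -15, -6, 0, -7, 1]
  [-17, -7, -15, -11, 0, -11]
  [-∞, -19, -19, -8, 1, 0]
D(1):
  [0, -∞, -5, -19, -3, -19]
  [-5, 0, -6, -15, -8, -16]
  [1, -3, 0, -11, -2, -3]
  [-12, -15, -6, 0, -7, 1]
  [-17, -7, -15, -11, 0, -11]
  [-∞, -19, -19, -8, 1, 0]
D(2):
  [0, -∞, -5, -19, -3, -19]
  [-5, 0, -6, -15, -8, -16]
  [1, -3, 0, -11, -2, -3]
  [-12, -15, -6, 0, -7, 1]
  [-12, -7, -13, -11, 0, -11]
  [-24, -19, -19, -8, 1, 0]
D(3):
  [0, -8, -5, -16, -3, -8]
  [-5, 0, -6, -15, -8, -9]
  [1, -3, 0, -11, -2, -3]
  [-5, -9, -6, 0, -7, 1]
  [-12, -7, -13, -11, 0, -11]
  [-18, -19, -19, -8, 1, 0]
D(4):
  [0, -8, -5, -16, -3, -8]
  [-5, 0, -6, -15, -8, -9]
  [1, -3, 0, -11, -2, -3]
  [-5, -9, -6, 0, -7, 1]
  [-12, -7, -13, -11, 0, -10]
  [-13, -17, -14, -8, 1, 0]
D(5):
  [0, -8, -5, -14, -3, -8]
  [-5, 0, -6, -15, -8, -9]
  [1, -3, 0, -11, -2, -3]
  [-5, -9, -6, 0, -7, 1]
  [-12, -7, -13, -11, 0, -10]
  [-11, -6, -12, -8, 1, 0]
D(6):
  [0, -8, -5, -14, -3, -8]
  [-5, 0, -6, -15, -8, -9]
  [1, -3, 0, -11, -2, -3]
  [-5, -5, -6, 0, 2, 1]
  [-12, -7, -13, -11, 0, -10]
  [-11, -6, -12, -8, 1, 0]
Answer: M* = [[0, -8, -5, -14, -3, -8], [-5, 0, -6, -15, -8, -9], [1, -3, 0, -11, -2, -3], [-5, -5, -6, 0, 2, 1], [-12, -7, -13, -11, 0, -10], [-11, -6, -12, -8, 1, 0]]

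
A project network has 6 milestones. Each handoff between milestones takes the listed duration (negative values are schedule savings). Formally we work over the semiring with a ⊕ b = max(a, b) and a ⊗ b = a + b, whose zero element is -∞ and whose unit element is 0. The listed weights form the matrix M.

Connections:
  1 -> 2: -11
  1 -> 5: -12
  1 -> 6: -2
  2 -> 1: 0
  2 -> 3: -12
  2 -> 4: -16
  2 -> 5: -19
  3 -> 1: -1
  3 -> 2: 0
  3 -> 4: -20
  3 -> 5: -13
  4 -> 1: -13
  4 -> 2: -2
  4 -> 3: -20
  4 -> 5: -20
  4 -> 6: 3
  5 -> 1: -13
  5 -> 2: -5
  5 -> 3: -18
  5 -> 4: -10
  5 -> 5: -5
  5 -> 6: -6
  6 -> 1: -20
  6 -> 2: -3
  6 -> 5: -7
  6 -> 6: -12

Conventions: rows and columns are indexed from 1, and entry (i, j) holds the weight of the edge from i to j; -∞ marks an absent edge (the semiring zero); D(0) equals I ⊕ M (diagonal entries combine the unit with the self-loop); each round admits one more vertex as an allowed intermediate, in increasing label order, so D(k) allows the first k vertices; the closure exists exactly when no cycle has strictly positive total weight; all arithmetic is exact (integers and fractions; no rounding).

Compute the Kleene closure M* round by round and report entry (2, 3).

D(0):
  [0, -11, -∞, -∞, -12, -2]
  [0, 0, -12, -16, -19, -∞]
  [-1, 0, 0, -20, -13, -∞]
  [-13, -2, -20, 0, -20, 3]
  [-13, -5, -18, -10, 0, -6]
  [-20, -3, -∞, -∞, -7, 0]
D(1):
  [0, -11, -∞, -∞, -12, -2]
  [0, 0, -12, -16, -12, -2]
  [-1, 0, 0, -20, -13, -3]
  [-13, -2, -20, 0, -20, 3]
  [-13, -5, -18, -10, 0, -6]
  [-20, -3, -∞, -∞, -7, 0]
D(2):
  [0, -11, -23, -27, -12, -2]
  [0, 0, -12, -16, -12, -2]
  [0, 0, 0, -16, -12, -2]
  [-2, -2, -14, 0, -14, 3]
  [-5, -5, -17, -10, 0, -6]
  [-3, -3, -15, -19, -7, 0]
D(3):
  [0, -11, -23, -27, -12, -2]
  [0, 0, -12, -16, -12, -2]
  [0, 0, 0, -16, -12, -2]
  [-2, -2, -14, 0, -14, 3]
  [-5, -5, -17, -10, 0, -6]
  [-3, -3, -15, -19, -7, 0]
D(4):
  [0, -11, -23, -27, -12, -2]
  [0, 0, -12, -16, -12, -2]
  [0, 0, 0, -16, -12, -2]
  [-2, -2, -14, 0, -14, 3]
  [-5, -5, -17, -10, 0, -6]
  [-3, -3, -15, -19, -7, 0]
D(5):
  [0, -11, -23, -22, -12, -2]
  [0, 0, -12, -16, -12, -2]
  [0, 0, 0, -16, -12, -2]
  [-2, -2, -14, 0, -14, 3]
  [-5, -5, -17, -10, 0, -6]
  [-3, -3, -15, -17, -7, 0]
D(6):
  [0, -5, -17, -19, -9, -2]
  [0, 0, -12, -16, -9, -2]
  [0, 0, 0, -16, -9, -2]
  [0, 0, -12, 0, -4, 3]
  [-5, -5, -17, -10, 0, -6]
  [-3, -3, -15, -17, -7, 0]
Answer: M*[2][3] = -12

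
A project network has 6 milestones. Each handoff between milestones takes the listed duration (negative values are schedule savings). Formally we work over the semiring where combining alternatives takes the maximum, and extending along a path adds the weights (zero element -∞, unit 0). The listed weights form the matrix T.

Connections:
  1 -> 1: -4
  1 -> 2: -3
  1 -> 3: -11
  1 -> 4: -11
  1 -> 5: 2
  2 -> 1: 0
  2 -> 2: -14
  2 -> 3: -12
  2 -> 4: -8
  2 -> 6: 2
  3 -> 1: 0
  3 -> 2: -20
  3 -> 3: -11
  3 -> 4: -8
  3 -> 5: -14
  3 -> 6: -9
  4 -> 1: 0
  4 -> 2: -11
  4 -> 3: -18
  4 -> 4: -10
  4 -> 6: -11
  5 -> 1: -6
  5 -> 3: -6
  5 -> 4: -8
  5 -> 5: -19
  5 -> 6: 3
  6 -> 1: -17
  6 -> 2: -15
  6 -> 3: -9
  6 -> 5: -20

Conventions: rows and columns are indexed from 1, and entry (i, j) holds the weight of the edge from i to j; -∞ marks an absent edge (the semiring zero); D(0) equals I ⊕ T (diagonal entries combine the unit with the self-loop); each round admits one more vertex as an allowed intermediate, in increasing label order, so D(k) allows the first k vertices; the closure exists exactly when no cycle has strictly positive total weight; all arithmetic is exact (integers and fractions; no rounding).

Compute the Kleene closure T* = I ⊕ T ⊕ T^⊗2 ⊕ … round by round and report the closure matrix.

D(0):
  [0, -3, -11, -11, 2, -∞]
  [0, 0, -12, -8, -∞, 2]
  [0, -20, 0, -8, -14, -9]
  [0, -11, -18, 0, -∞, -11]
  [-6, -∞, -6, -8, 0, 3]
  [-17, -15, -9, -∞, -20, 0]
D(1):
  [0, -3, -11, -11, 2, -∞]
  [0, 0, -11, -8, 2, 2]
  [0, -3, 0, -8, 2, -9]
  [0, -3, -11, 0, 2, -11]
  [-6, -9, -6, -8, 0, 3]
  [-17, -15, -9, -28, -15, 0]
D(2):
  [0, -3, -11, -11, 2, -1]
  [0, 0, -11, -8, 2, 2]
  [0, -3, 0, -8, 2, -1]
  [0, -3, -11, 0, 2, -1]
  [-6, -9, -6, -8, 0, 3]
  [-15, -15, -9, -23, -13, 0]
D(3):
  [0, -3, -11, -11, 2, -1]
  [0, 0, -11, -8, 2, 2]
  [0, -3, 0, -8, 2, -1]
  [0, -3, -11, 0, 2, -1]
  [-6, -9, -6, -8, 0, 3]
  [-9, -12, -9, -17, -7, 0]
D(4):
  [0, -3, -11, -11, 2, -1]
  [0, 0, -11, -8, 2, 2]
  [0, -3, 0, -8, 2, -1]
  [0, -3, -11, 0, 2, -1]
  [-6, -9, -6, -8, 0, 3]
  [-9, -12, -9, -17, -7, 0]
D(5):
  [0, -3, -4, -6, 2, 5]
  [0, 0, -4, -6, 2, 5]
  [0, -3, 0, -6, 2, 5]
  [0, -3, -4, 0, 2, 5]
  [-6, -9, -6, -8, 0, 3]
  [-9, -12, -9, -15, -7, 0]
D(6):
  [0, -3, -4, -6, 2, 5]
  [0, 0, -4, -6, 2, 5]
  [0, -3, 0, -6, 2, 5]
  [0, -3, -4, 0, 2, 5]
  [-6, -9, -6, -8, 0, 3]
  [-9, -12, -9, -15, -7, 0]
Answer: T* = [[0, -3, -4, -6, 2, 5], [0, 0, -4, -6, 2, 5], [0, -3, 0, -6, 2, 5], [0, -3, -4, 0, 2, 5], [-6, -9, -6, -8, 0, 3], [-9, -12, -9, -15, -7, 0]]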